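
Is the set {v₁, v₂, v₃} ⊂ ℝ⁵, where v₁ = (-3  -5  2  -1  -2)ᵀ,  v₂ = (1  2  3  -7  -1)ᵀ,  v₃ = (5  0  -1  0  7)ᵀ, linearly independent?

Place the vectors as rows of a 3×5 matrix and reduce to echelon form.
The reduction yields 3 nonzero rows, so the rank is 3.
Since rank = 3 (the number of vectors), the set is linearly independent.

linearly independent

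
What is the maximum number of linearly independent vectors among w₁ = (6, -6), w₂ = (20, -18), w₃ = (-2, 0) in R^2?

Put the 2×3 matrix [w₁|w₂|w₃] into echelon form.
There are 2 pivot columns, so rank = 2.
(With 3 elements in a 2-dimensional space the rank is at most 2.)

2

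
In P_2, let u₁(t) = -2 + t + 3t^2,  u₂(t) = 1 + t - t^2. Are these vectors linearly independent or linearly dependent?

Write each element as a coordinate vector in ℝ³ using {1, t, t^2}.
Place the vectors as rows of a 2×3 matrix and reduce to echelon form.
The reduction yields 2 nonzero rows, so the rank is 2.
Since rank = 2 (the number of vectors), the set is linearly independent.

linearly independent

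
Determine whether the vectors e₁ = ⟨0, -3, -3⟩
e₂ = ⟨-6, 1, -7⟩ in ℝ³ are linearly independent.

Row-reduce the matrix whose columns are e₁, e₂.
The reduction yields 2 nonzero rows, so the rank is 2.
Since rank = 2 (the number of vectors), the set is linearly independent.

linearly independent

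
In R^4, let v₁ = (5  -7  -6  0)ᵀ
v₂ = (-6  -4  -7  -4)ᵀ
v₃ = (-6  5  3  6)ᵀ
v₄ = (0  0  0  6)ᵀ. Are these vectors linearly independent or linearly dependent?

Place the vectors as rows of a 4×4 matrix and reduce to echelon form.
The reduction yields 4 nonzero rows, so the rank is 4.
Since rank = 4 (the number of vectors), the set is linearly independent.

linearly independent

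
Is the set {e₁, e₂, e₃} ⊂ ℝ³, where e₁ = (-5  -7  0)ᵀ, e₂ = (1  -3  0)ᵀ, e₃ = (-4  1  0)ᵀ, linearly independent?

Place the vectors as rows of a 3×3 matrix and reduce to echelon form.
The reduction yields 2 nonzero rows, so the rank is 2.
Since rank 2 < 3, the set is linearly dependent.
Indeed e₁ - 3e₂ - 2e₃ = 0.

linearly dependent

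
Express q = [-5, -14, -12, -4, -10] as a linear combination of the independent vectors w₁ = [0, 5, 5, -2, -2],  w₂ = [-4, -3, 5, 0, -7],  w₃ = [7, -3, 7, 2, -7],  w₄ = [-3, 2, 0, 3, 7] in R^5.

Solve the system with w₁, w₂, w₃, w₄ as columns and q as the right-hand side.
Row-reducing the augmented matrix gives the unique coefficients (c₁, …, c₄) = (-2, 1, -1, -2).

q = -2w₁ + w₂ - w₃ - 2w₄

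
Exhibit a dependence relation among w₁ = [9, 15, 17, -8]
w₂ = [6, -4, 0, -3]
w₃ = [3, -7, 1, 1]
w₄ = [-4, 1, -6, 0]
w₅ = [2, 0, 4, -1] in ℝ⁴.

w₁ - w₂ + 3w₃ + 2w₄ - 2w₅ = 0

Set up α₁w₁ + … + α₅w₅ = 0 and solve the homogeneous system.
One solution (up to scaling) is (1, -1, 3, 2, -2).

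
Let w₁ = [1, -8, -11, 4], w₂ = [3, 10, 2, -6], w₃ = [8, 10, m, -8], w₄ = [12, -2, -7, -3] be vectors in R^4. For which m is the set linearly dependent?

The vectors are dependent exactly when the determinant of the matrix with rows w₁, w₂, w₃, w₄ vanishes.
Cofactor expansion gives det = 294 - 42*m.
Setting this to zero gives m = 7.

m = 7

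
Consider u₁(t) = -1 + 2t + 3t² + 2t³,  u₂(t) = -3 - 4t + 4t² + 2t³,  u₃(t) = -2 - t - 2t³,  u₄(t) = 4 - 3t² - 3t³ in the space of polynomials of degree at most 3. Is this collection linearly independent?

Write each element as a coordinate vector in ℝ⁴ using {1, t, …, t³}.
Row-reduce the matrix whose columns are u₁, u₂, u₃, u₄.
The reduction yields 4 nonzero rows, so the rank is 4.
Since rank = 4 (the number of vectors), the set is linearly independent.

linearly independent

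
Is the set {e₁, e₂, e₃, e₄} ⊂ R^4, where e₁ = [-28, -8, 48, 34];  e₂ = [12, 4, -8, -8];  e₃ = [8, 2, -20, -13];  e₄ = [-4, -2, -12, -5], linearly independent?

The matrix [e₁|e₂|e₃|e₄] has determinant 0.
A zero determinant means the columns are linearly dependent.
Indeed e₁ + e₂ + 2e₃ = 0.

linearly dependent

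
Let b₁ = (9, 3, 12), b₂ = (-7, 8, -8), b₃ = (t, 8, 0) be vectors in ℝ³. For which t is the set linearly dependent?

t = -4/5

Dependence holds iff the 3×3 matrix [b₁ b₂ b₃] is singular.
Cofactor expansion gives det = -120*t - 96.
Setting this to zero gives t = -4/5.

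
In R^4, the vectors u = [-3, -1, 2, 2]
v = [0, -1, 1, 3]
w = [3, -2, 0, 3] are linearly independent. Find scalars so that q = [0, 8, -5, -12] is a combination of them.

Write q = α₁u + … + α₃w and equate components.
Back-substitution yields (α₁, α₂, α₃) = (-3, 1, -3).

q = -3u + v - 3w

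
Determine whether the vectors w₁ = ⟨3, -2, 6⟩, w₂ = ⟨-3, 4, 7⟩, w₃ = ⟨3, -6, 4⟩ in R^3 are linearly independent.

Form the 3×3 matrix with these as columns; its determinant is 144.
A nonzero determinant means the columns are linearly independent.

linearly independent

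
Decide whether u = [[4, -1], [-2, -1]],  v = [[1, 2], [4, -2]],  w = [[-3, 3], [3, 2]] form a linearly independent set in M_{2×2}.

Take coordinates with respect to the standard basis {E₁₁, E₁₂, E₂₁, E₂₂}.
Row-reduce the matrix whose columns are u, v, w.
The reduction yields 3 nonzero rows, so the rank is 3.
Since rank = 3 (the number of vectors), the set is linearly independent.

linearly independent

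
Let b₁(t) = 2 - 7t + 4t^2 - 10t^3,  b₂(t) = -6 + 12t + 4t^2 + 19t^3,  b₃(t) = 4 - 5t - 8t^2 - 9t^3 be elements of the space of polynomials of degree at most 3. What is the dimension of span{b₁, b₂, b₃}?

Use coordinates relative to {1, t, …, t^3}.
Apply Gaussian elimination to the matrix whose rows are b₁, b₂, b₃.
Reduction leaves 2 leading entries, giving rank 2.

2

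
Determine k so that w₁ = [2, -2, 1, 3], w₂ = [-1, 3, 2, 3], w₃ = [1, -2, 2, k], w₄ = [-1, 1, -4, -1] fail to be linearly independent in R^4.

Dependence holds iff the 4×4 matrix [w₁ w₂ w₃ w₄] is singular.
Cofactor expansion gives det = 14*k + 16.
Setting this to zero gives k = -8/7.

k = -8/7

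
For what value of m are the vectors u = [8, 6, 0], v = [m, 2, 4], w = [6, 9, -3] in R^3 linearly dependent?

Place the vectors as rows of a 3×3 matrix; dependence ⇔ determinant zero.
The determinant works out to 18*m - 192.
Solving 18*m - 192 = 0 yields m = 32/3.

m = 32/3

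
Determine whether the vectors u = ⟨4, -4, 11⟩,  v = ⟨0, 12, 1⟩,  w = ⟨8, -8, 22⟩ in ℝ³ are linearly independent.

One vector is a scalar multiple of another, so the set is dependent.

linearly dependent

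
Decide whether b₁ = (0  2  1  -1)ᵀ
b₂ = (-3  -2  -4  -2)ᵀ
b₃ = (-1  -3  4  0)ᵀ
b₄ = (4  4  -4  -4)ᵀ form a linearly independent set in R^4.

The matrix [b₁|b₂|b₃|b₄] has determinant -264.
A nonzero determinant means the columns are linearly independent.

linearly independent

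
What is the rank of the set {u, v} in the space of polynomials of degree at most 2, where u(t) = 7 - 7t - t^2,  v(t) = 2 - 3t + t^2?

rank 2

Pass to coordinate vectors with respect to the basis {1, t, t^2}.
Put the 3×2 matrix [u|v] into echelon form.
Exactly 2 pivots survive; hence the rank is 2.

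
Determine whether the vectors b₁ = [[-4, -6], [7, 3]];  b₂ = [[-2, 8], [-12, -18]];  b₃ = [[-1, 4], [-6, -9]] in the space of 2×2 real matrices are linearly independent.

Write each element as a coordinate vector in ℝ⁴ using {E₁₁, E₁₂, E₂₁, E₂₂}.
Row-reduce the matrix whose columns are b₁, b₂, b₃.
The reduction yields 2 nonzero rows, so the rank is 2.
Since rank 2 < 3, the set is linearly dependent.

linearly dependent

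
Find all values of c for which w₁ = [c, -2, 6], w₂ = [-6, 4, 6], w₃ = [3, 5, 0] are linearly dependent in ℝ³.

The vectors are dependent exactly when the determinant of the matrix with rows w₁, w₂, w₃ vanishes.
Expanding, det = -30*c - 288.
This vanishes exactly when c = -48/5.

c = -48/5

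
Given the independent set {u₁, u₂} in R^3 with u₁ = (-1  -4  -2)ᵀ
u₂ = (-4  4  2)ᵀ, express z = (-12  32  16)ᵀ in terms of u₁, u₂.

z = -4u₁ + 4u₂

Solve the system with u₁, u₂ as columns and z as the right-hand side.
Back-substitution yields (c₁, c₂) = (-4, 4).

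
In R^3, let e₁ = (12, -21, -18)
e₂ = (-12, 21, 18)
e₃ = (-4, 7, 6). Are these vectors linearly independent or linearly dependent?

linearly dependent

Row-reduce the matrix whose columns are e₁, e₂, e₃.
The reduction yields 1 nonzero row, so the rank is 1.
Since rank 1 < 3, the set is linearly dependent.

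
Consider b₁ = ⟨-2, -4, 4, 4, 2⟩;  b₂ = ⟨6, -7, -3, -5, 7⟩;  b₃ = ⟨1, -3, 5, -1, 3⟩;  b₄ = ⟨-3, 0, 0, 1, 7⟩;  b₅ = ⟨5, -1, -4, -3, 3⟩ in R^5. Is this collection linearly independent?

linearly independent

Row-reduce the matrix whose columns are b₁, b₂, b₃, b₄, b₅.
The reduction yields 5 nonzero rows, so the rank is 5.
Since rank = 5 (the number of vectors), the set is linearly independent.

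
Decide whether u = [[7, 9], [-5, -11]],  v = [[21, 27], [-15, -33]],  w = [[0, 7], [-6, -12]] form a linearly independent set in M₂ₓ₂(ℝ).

Take coordinates with respect to the standard basis {E₁₁, E₁₂, E₂₁, E₂₂}.
Row-reduce the matrix whose columns are u, v, w.
The reduction yields 2 nonzero rows, so the rank is 2.
Since rank 2 < 3, the set is linearly dependent.

linearly dependent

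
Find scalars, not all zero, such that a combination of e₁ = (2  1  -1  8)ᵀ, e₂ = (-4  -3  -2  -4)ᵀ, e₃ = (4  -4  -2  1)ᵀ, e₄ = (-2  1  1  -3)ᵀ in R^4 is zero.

Set up α₁e₁ + … + α₄e₄ = 0 and solve the homogeneous system.
A generator of the null space is (1, 0, 1, 3).

e₁ + e₃ + 3e₄ = 0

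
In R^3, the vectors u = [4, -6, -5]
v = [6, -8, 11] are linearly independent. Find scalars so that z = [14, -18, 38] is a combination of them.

z = -u + 3v

Since u, v are independent, the coefficients expressing z are uniquely determined by a linear system.
Back-substitution yields (a₁, a₂) = (-1, 3).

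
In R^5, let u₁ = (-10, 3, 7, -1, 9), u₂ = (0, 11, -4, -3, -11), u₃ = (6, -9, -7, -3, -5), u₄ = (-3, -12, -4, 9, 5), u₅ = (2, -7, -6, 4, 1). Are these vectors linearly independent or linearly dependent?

Form the 5×5 matrix with these as columns; its determinant is 35114.
A nonzero determinant means the columns are linearly independent.

linearly independent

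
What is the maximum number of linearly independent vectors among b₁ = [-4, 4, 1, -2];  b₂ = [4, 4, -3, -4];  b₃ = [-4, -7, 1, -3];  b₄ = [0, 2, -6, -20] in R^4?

3

Apply Gaussian elimination to the matrix whose rows are b₁, b₂, b₃, b₄.
Exactly 3 pivots survive; hence the rank is 3.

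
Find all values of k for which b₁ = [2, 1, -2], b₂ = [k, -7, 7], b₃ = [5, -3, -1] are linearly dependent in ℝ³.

Dependence holds iff the 3×3 matrix [b₁ b₂ b₃] is singular.
The determinant works out to 7*k + 21.
Setting this to zero gives k = -3.

k = -3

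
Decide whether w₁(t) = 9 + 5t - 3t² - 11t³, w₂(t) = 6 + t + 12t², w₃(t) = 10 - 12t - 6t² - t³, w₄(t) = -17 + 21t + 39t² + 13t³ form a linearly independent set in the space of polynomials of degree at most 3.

Write each element as a coordinate vector in ℝ⁴ using {1, t, …, t³}.
Place the vectors as rows of a 4×4 matrix and reduce to echelon form.
The reduction yields 3 nonzero rows, so the rank is 3.
Since rank 3 < 4, the set is linearly dependent.

linearly dependent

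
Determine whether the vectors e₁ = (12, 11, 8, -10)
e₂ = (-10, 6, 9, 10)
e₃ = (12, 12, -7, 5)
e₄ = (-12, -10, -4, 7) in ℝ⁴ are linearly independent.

linearly independent

The matrix [e₁|e₂|e₃|e₄] has determinant 1034.
A nonzero determinant means the columns are linearly independent.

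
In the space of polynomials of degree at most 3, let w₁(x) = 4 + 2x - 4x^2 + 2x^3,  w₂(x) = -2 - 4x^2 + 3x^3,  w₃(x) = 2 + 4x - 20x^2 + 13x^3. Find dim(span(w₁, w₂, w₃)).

dim = 2

Represent each element by its coordinate vector in ℝ⁴.
Row-reduce the 3×4 matrix with these as rows.
The echelon form has 2 nonzero rows, so the rank is 2.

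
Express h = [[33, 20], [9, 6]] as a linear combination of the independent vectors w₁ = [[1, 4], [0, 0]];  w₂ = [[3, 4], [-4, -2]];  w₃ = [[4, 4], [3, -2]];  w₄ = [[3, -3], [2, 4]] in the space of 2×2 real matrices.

Work in coordinates with respect to the standard basis {E₁₁, E₁₂, E₂₁, E₂₂}.
Since w₁, w₂, w₃, w₄ are independent, the coefficients expressing h are uniquely determined by a linear system.
Back-substitution yields (a₁, …, a₄) = (3, 2, 3, 4).

h = 3w₁ + 2w₂ + 3w₃ + 4w₄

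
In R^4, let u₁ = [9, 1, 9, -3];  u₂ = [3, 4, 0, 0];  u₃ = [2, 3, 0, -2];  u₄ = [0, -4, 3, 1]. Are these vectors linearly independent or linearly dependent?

Row-reduce the matrix whose columns are u₁, u₂, u₃, u₄.
The reduction yields 3 nonzero rows, so the rank is 3.
Since rank 3 < 4, the set is linearly dependent.

linearly dependent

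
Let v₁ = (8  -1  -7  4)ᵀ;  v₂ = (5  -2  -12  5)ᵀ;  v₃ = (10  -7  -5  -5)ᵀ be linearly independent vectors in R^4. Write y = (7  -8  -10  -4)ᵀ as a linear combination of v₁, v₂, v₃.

y = -v₁ + v₂ + v₃

Solve the system with v₁, v₂, v₃ as columns and y as the right-hand side.
Back-substitution yields (α₁, α₂, α₃) = (-1, 1, 1).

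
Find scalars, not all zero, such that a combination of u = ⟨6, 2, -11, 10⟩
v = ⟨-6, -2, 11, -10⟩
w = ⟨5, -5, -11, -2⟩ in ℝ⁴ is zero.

Row-reduce the matrix with u, v, w as columns; the null space gives the coefficients.
The free variable yields coefficients (1, 1, 0) (any nonzero multiple also works).

u + v = 0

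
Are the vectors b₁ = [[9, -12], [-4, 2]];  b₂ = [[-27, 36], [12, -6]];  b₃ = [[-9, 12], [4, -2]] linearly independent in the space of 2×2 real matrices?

linearly dependent

Write each element as a coordinate vector in ℝ⁴ using {E₁₁, E₁₂, E₂₁, E₂₂}.
Row-reduce the matrix whose columns are b₁, b₂, b₃.
The reduction yields 1 nonzero row, so the rank is 1.
Since rank 1 < 3, the set is linearly dependent.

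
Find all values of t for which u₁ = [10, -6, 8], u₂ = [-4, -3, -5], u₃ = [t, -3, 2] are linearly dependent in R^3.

The vectors are dependent exactly when the determinant of the matrix with rows u₁, u₂, u₃ vanishes.
Cofactor expansion gives det = 54*t - 162.
Solving 54*t - 162 = 0 yields t = 3.

t = 3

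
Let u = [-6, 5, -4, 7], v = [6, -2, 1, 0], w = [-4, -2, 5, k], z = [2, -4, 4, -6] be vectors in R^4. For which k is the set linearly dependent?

k = 14/3

Dependence holds iff the 4×4 matrix [u v w z] is singular.
Cofactor expansion gives det = 6*k - 28.
Solving 6*k - 28 = 0 yields k = 14/3.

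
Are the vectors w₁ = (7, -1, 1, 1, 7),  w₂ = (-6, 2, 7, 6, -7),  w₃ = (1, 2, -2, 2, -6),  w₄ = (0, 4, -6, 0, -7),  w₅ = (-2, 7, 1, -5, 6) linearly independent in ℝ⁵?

The matrix [w₁|w₂|w₃|w₄|w₅] has determinant -6158.
A nonzero determinant means the columns are linearly independent.

linearly independent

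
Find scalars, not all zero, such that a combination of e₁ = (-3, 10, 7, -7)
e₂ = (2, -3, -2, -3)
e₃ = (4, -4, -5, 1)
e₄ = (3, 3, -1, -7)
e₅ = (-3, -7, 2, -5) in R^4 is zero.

Row-reduce the matrix with e₁, e₂, e₃, e₄, e₅ as columns; the null space gives the coefficients.
A generator of the null space is (1, -3, 3, 0, 1).

e₁ - 3e₂ + 3e₃ + e₅ = 0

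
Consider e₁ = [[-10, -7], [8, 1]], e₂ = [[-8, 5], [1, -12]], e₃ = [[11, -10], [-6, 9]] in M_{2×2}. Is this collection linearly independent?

linearly independent

Take coordinates with respect to the standard basis {E₁₁, E₁₂, E₂₁, E₂₂}.
Place the vectors as rows of a 3×4 matrix and reduce to echelon form.
The reduction yields 3 nonzero rows, so the rank is 3.
Since rank = 3 (the number of vectors), the set is linearly independent.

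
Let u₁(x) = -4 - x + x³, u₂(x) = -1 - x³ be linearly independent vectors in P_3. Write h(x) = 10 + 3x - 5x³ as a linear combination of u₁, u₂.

h = -3u₁ + 2u₂

Identify each element with its coordinate vector in ℝ⁴ via {1, x, …, x³}.
Set up the augmented matrix [u₁ | u₂ | h] and row-reduce.
Back-substitution yields (c₁, c₂) = (-3, 2).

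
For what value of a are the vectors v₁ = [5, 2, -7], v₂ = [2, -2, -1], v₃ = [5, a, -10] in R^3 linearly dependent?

a = 20/3

The vectors are dependent exactly when the determinant of the matrix with rows v₁, v₂, v₃ vanishes.
The determinant works out to 60 - 9*a.
Setting this to zero gives a = 20/3.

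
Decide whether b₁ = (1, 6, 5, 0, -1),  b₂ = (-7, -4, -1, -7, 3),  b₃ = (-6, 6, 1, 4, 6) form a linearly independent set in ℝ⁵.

linearly independent

Place the vectors as rows of a 3×5 matrix and reduce to echelon form.
The reduction yields 3 nonzero rows, so the rank is 3.
Since rank = 3 (the number of vectors), the set is linearly independent.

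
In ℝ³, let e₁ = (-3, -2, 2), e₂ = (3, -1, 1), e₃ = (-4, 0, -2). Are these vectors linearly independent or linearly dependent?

The matrix [e₁|e₂|e₃] has determinant -18.
A nonzero determinant means the columns are linearly independent.

linearly independent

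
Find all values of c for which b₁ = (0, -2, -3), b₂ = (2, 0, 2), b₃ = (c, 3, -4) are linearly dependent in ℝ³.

The vectors are dependent exactly when the determinant of the matrix with rows b₁, b₂, b₃ vanishes.
Expanding, det = -4*c - 34.
Setting this to zero gives c = -17/2.

c = -17/2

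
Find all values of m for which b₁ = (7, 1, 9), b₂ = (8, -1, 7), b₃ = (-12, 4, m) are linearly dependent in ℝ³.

m = -20/3

The set is linearly dependent precisely when det[b₁; b₂; b₃] = 0.
The determinant works out to -15*m - 100.
Setting this to zero gives m = -20/3.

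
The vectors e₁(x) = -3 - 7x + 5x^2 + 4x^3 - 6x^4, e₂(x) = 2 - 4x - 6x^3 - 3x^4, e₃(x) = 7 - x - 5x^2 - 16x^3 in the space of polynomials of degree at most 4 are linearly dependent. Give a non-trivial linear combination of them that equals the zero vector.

Take coordinates with respect to {1, x, …, x^4}.
Write the vectors as columns of a matrix and find a nonzero vector in its null space.
The free variable yields coefficients (1, -2, 1) (any nonzero multiple also works).

e₁ - 2e₂ + e₃ = 0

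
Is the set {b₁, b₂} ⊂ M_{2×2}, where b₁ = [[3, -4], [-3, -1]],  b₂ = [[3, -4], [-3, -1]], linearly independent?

linearly dependent

Take coordinates with respect to the standard basis {E₁₁, E₁₂, E₂₁, E₂₂}.
Two of the vectors are equal, giving an immediate dependence.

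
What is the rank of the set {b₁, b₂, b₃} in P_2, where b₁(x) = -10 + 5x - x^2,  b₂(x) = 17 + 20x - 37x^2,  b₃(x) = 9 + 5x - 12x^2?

rank 2

Use coordinates relative to {1, x, x^2}.
Form the matrix with b₁, b₂, b₃ as columns and reduce.
Reduction leaves 2 leading entries, giving rank 2.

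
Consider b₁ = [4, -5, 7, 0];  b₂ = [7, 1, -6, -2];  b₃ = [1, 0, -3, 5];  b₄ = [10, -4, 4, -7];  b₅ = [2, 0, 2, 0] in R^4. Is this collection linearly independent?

There are 5 vectors in a 4-dimensional space, so they cannot be linearly independent.

linearly dependent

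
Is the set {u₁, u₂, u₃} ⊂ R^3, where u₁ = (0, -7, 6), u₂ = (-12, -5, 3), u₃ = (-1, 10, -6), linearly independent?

Row-reduce the matrix whose columns are u₁, u₂, u₃.
The reduction yields 3 nonzero rows, so the rank is 3.
Since rank = 3 (the number of vectors), the set is linearly independent.

linearly independent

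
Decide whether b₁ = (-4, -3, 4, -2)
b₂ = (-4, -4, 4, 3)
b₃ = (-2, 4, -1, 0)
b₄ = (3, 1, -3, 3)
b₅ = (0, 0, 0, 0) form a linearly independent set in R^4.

linearly dependent

There are 5 vectors in a 4-dimensional space, so they cannot be linearly independent.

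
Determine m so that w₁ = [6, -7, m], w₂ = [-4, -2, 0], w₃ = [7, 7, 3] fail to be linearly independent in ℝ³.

m = -60/7

The set is linearly dependent precisely when det[w₁; w₂; w₃] = 0.
Expanding, det = -14*m - 120.
This vanishes exactly when m = -60/7.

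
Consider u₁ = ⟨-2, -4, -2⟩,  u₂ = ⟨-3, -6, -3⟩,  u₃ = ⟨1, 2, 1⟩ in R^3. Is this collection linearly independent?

One vector is a scalar multiple of another, so the set is dependent.

linearly dependent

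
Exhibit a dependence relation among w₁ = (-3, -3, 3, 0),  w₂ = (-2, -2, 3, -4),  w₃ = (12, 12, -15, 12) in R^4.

Solve the homogeneous system with w₁, w₂, w₃ as columns by row-reducing the coefficient matrix.
A generator of the null space is (2, 3, 1).

2w₁ + 3w₂ + w₃ = 0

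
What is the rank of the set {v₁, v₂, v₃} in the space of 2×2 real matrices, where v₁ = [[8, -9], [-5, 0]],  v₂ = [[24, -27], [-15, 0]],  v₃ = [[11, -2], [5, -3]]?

Use coordinates relative to {E₁₁, E₁₂, E₂₁, E₂₂}.
Put the 4×3 matrix [v₁|v₂|v₃] into echelon form.
Reduction leaves 2 leading entries, giving rank 2.

2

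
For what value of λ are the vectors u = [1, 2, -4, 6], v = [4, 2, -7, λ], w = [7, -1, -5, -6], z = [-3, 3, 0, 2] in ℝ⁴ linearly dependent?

The vectors are dependent exactly when the determinant of the matrix with rows u, v, w, z vanishes.
The determinant works out to 156 - 27*λ.
This vanishes exactly when λ = 52/9.

λ = 52/9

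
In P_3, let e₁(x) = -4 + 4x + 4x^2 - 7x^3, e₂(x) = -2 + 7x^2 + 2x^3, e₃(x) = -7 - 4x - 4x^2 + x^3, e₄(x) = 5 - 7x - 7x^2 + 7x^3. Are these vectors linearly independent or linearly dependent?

linearly independent

Write each element as a coordinate vector in ℝ⁴ using {1, x, …, x^3}.
Place the vectors as rows of a 4×4 matrix and reduce to echelon form.
The reduction yields 4 nonzero rows, so the rank is 4.
Since rank = 4 (the number of vectors), the set is linearly independent.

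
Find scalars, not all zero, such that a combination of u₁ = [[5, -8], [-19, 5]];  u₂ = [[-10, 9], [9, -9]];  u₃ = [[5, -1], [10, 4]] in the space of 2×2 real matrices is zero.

u₁ + u₂ + u₃ = 0

Pass to coordinate vectors relative to the basis {E₁₁, E₁₂, E₂₁, E₂₂}.
Write the vectors as columns of a matrix and find a nonzero vector in its null space.
The free variable yields coefficients (1, 1, 1) (any nonzero multiple also works).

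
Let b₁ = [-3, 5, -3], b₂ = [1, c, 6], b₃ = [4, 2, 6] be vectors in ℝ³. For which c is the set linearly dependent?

c = 20

Place the vectors as rows of a 3×3 matrix; dependence ⇔ determinant zero.
Expanding, det = 120 - 6*c.
Setting this to zero gives c = 20.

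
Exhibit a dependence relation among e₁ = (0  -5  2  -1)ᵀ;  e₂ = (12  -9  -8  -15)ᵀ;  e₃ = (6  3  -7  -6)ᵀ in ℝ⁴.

Write the vectors as columns of a matrix and find a nonzero vector in its null space.
A generator of the null space is (3, -1, 2).

3e₁ - e₂ + 2e₃ = 0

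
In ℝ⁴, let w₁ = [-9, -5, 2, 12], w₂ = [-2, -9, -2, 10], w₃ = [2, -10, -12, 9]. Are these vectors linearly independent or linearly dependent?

linearly independent

Place the vectors as rows of a 3×4 matrix and reduce to echelon form.
The reduction yields 3 nonzero rows, so the rank is 3.
Since rank = 3 (the number of vectors), the set is linearly independent.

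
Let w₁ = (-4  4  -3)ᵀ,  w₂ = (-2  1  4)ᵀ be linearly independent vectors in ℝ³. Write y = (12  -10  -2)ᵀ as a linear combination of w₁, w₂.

y = -2w₁ - 2w₂

Set up the augmented matrix [w₁ | w₂ | y] and row-reduce.
Back-substitution yields (a₁, a₂) = (-2, -2).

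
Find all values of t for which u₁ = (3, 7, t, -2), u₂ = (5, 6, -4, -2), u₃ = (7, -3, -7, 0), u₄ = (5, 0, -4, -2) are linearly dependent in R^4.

t = -2

Place the vectors as rows of a 4×4 matrix; dependence ⇔ determinant zero.
Expanding, det = 84*t + 168.
This vanishes exactly when t = -2.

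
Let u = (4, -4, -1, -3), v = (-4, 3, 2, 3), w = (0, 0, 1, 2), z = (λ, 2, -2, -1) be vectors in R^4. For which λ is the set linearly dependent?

Dependence holds iff the 4×4 matrix [u v w z] is singular.
Cofactor expansion gives det = 7*λ + 4.
Solving 7*λ + 4 = 0 yields λ = -4/7.

λ = -4/7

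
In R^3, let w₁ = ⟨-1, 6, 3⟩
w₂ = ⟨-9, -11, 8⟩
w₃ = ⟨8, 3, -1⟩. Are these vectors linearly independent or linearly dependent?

Place the vectors as rows of a 3×3 matrix and reduce to echelon form.
The reduction yields 3 nonzero rows, so the rank is 3.
Since rank = 3 (the number of vectors), the set is linearly independent.

linearly independent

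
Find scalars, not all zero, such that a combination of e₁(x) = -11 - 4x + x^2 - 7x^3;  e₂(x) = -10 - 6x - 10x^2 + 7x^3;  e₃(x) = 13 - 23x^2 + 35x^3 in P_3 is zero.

Write each element as a vector in ℝ⁴ using {1, x, …, x^3}.
Set up α₁e₁ + … + α₃e₃ = 0 and solve the homogeneous system.
The free variable yields coefficients (3, -2, 1) (any nonzero multiple also works).

3e₁ - 2e₂ + e₃ = 0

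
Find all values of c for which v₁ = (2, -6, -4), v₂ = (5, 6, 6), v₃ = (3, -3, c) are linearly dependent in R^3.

c = -10/7

Place the vectors as rows of a 3×3 matrix; dependence ⇔ determinant zero.
The determinant works out to 42*c + 60.
Setting this to zero gives c = -10/7.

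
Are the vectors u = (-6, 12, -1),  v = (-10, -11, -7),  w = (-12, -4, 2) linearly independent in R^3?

The matrix [u|v|w] has determinant 1640.
A nonzero determinant means the columns are linearly independent.

linearly independent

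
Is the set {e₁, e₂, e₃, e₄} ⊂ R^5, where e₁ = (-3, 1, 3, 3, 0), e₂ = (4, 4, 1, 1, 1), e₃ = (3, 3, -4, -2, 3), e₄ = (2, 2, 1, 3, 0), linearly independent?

linearly independent

Row-reduce the matrix whose columns are e₁, e₂, e₃, e₄.
The reduction yields 4 nonzero rows, so the rank is 4.
Since rank = 4 (the number of vectors), the set is linearly independent.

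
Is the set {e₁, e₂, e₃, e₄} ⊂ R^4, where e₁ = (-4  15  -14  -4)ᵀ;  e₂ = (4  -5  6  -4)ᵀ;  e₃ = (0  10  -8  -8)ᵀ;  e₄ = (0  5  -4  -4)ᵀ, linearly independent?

linearly dependent

The matrix [e₁|e₂|e₃|e₄] has determinant 0.
A zero determinant means the columns are linearly dependent.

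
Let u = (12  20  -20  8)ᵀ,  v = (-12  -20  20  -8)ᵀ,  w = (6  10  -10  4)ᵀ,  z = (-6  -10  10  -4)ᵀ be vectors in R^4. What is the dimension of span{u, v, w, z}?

Row-reduce the 4×4 matrix with these as rows.
Exactly 1 pivot survives; hence the rank is 1.

1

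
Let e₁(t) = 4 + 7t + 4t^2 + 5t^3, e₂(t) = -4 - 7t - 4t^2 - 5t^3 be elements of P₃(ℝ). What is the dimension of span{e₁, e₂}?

Use coordinates relative to {1, t, …, t^3}.
Put the 4×2 matrix [e₁|e₂] into echelon form.
There is 1 pivot column, so rank = 1.

1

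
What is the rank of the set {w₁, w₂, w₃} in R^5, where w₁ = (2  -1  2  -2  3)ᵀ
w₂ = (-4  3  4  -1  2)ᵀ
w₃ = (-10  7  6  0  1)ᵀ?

2

Apply Gaussian elimination to the matrix whose rows are w₁, w₂, w₃.
The echelon form has 2 nonzero rows, so the rank is 2.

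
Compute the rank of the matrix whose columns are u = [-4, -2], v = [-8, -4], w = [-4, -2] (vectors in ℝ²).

Put the 2×3 matrix [u|v|w] into echelon form.
The echelon form has 1 nonzero row, so the rank is 1.
(With 3 elements in a 2-dimensional space the rank is at most 2.)

rank 1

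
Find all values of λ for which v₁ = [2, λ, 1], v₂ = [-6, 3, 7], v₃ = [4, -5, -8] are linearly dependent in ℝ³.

The set is linearly dependent precisely when det[v₁; v₂; v₃] = 0.
Expanding, det = 40 - 20*λ.
Setting this to zero gives λ = 2.

λ = 2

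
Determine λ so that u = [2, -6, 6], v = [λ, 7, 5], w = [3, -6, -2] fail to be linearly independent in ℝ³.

λ = -23/6

The vectors are dependent exactly when the determinant of the matrix with rows u, v, w vanishes.
The determinant works out to -48*λ - 184.
Solving -48*λ - 184 = 0 yields λ = -23/6.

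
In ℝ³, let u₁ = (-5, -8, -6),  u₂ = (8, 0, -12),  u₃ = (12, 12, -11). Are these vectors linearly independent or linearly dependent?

linearly independent

The matrix [u₁|u₂|u₃] has determinant -848.
A nonzero determinant means the columns are linearly independent.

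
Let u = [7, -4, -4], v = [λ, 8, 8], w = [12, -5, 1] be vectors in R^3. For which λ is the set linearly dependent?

The set is linearly dependent precisely when det[u; v; w] = 0.
The determinant works out to 24*λ + 336.
Solving 24*λ + 336 = 0 yields λ = -14.

λ = -14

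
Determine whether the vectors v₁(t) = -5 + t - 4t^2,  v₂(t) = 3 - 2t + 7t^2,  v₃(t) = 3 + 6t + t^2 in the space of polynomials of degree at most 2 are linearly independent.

linearly independent

Take coordinates with respect to the standard basis {1, t, t^2}.
The matrix [v₁|v₂|v₃] has determinant 142.
A nonzero determinant means the columns are linearly independent.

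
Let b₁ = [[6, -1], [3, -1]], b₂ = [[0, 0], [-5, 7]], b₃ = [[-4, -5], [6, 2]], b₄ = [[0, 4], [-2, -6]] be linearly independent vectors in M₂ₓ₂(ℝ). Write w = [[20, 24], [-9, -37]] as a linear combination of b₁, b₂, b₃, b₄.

w = 2b₁ - b₂ - 2b₃ + 4b₄

Work in coordinates with respect to the standard basis {E₁₁, E₁₂, E₂₁, E₂₂}.
Set up the augmented matrix [b₁ | b₂ | b₃ | b₄ | w] and row-reduce.
Row-reducing the augmented matrix gives the unique coefficients (α₁, …, α₄) = (2, -1, -2, 4).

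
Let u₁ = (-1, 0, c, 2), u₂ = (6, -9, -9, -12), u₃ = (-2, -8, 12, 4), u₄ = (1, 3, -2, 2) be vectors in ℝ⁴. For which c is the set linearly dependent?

c = 30/11

The vectors are dependent exactly when the determinant of the matrix with rows u₁, u₂, u₃, u₄ vanishes.
Expanding, det = 720 - 264*c.
Solving 720 - 264*c = 0 yields c = 30/11.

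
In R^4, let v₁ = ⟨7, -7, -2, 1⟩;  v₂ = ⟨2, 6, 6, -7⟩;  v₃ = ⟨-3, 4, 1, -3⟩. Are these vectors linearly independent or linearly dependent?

linearly independent

Row-reduce the matrix whose columns are v₁, v₂, v₃.
The reduction yields 3 nonzero rows, so the rank is 3.
Since rank = 3 (the number of vectors), the set is linearly independent.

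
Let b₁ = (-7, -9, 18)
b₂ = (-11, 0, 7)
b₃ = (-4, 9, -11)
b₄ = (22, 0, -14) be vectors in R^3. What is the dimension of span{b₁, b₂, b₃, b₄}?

2

Put the 3×4 matrix [b₁|b₂|b₃|b₄] into echelon form.
Reduction leaves 2 leading entries, giving rank 2.
(With 4 elements in a 3-dimensional space the rank is at most 3.)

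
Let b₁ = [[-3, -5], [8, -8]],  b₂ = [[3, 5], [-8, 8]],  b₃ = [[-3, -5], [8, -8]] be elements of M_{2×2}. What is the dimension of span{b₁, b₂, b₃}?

1

Use coordinates relative to {E₁₁, E₁₂, E₂₁, E₂₂}.
Row-reduce the 3×4 matrix with these as rows.
There is 1 pivot column, so rank = 1.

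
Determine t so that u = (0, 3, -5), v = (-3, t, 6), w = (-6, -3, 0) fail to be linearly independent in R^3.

t = -51/10

Place the vectors as rows of a 3×3 matrix; dependence ⇔ determinant zero.
The determinant works out to -30*t - 153.
This vanishes exactly when t = -51/10.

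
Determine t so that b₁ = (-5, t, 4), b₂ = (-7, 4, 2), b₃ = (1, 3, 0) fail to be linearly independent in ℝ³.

t = 35

Dependence holds iff the 3×3 matrix [b₁ b₂ b₃] is singular.
Cofactor expansion gives det = 2*t - 70.
Solving 2*t - 70 = 0 yields t = 35.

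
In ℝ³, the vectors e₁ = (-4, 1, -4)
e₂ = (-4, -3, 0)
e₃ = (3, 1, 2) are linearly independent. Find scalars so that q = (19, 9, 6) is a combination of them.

Solve the system with e₁, e₂, e₃ as columns and q as the right-hand side.
Row-reducing the augmented matrix gives the unique coefficients (α₁, α₂, α₃) = (-1, -3, 1).

q = -e₁ - 3e₂ + e₃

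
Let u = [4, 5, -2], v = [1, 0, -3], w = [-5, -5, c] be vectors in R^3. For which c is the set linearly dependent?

Place the vectors as rows of a 3×3 matrix; dependence ⇔ determinant zero.
Expanding, det = 25 - 5*c.
Solving 25 - 5*c = 0 yields c = 5.

c = 5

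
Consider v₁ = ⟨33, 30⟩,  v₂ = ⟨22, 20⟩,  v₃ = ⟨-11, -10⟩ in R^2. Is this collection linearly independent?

linearly dependent

There are 3 vectors in a 2-dimensional space, so they cannot be linearly independent.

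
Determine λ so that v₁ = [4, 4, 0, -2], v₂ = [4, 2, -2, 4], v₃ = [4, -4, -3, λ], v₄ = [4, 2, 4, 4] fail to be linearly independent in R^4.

λ = 22

The vectors are dependent exactly when the determinant of the matrix with rows v₁, v₂, v₃, v₄ vanishes.
Expanding, det = 48*λ - 1056.
Solving 48*λ - 1056 = 0 yields λ = 22.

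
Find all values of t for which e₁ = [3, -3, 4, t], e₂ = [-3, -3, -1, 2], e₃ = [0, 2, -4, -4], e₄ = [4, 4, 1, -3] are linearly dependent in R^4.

Place the vectors as rows of a 4×4 matrix; dependence ⇔ determinant zero.
Expanding, det = 2 - 2*t.
This vanishes exactly when t = 1.

t = 1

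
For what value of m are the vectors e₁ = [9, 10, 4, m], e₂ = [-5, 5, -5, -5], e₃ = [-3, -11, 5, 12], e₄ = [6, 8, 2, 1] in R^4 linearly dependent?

The vectors are dependent exactly when the determinant of the matrix with rows e₁, e₂, e₃, e₄ vanishes.
Expanding, det = 920 - 280*m.
Setting this to zero gives m = 23/7.

m = 23/7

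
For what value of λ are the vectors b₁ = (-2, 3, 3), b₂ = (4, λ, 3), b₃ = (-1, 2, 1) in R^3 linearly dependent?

λ = -15

Place the vectors as rows of a 3×3 matrix; dependence ⇔ determinant zero.
The determinant works out to λ + 15.
This vanishes exactly when λ = -15.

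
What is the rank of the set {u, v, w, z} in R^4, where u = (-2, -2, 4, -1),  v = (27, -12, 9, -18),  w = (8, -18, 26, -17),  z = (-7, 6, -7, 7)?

2

Put the 4×4 matrix [u|v|w|z] into echelon form.
There are 2 pivot columns, so rank = 2.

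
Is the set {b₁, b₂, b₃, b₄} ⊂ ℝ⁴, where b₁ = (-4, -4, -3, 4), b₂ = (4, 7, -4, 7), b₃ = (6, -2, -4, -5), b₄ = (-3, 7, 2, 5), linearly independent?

linearly independent

Row-reduce the matrix whose columns are b₁, b₂, b₃, b₄.
The reduction yields 4 nonzero rows, so the rank is 4.
Since rank = 4 (the number of vectors), the set is linearly independent.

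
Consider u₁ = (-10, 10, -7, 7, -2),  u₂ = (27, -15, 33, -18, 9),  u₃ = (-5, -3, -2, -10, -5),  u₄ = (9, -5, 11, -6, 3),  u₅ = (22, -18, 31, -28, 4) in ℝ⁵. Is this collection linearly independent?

One vector is a scalar multiple of another, so the set is dependent.

linearly dependent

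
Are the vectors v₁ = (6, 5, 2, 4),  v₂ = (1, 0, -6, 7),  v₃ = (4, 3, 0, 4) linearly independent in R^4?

Place the vectors as rows of a 3×4 matrix and reduce to echelon form.
The reduction yields 3 nonzero rows, so the rank is 3.
Since rank = 3 (the number of vectors), the set is linearly independent.

linearly independent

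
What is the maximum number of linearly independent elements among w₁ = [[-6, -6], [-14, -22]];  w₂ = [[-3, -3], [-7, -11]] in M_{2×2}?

Pass to coordinate vectors with respect to the basis {E₁₁, E₁₂, E₂₁, E₂₂}.
Put the 4×2 matrix [w₁|w₂] into echelon form.
There is 1 pivot column, so rank = 1.

1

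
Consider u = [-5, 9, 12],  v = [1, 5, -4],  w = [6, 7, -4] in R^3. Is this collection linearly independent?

linearly independent

The matrix [u|v|w] has determinant -496.
A nonzero determinant means the columns are linearly independent.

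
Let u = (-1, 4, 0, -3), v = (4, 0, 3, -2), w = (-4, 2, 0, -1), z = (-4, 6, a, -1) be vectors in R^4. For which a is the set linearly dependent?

a = -33/5

Dependence holds iff the 4×4 matrix [u v w z] is singular.
The determinant works out to -20*a - 132.
Solving -20*a - 132 = 0 yields a = -33/5.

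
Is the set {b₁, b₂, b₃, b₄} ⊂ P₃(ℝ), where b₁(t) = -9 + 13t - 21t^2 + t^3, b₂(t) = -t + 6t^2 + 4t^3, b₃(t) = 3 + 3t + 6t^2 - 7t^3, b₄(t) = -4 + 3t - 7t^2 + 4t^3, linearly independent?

linearly dependent

Take coordinates with respect to the standard basis {1, t, …, t^3}.
Place the vectors as rows of a 4×4 matrix and reduce to echelon form.
The reduction yields 3 nonzero rows, so the rank is 3.
Since rank 3 < 4, the set is linearly dependent.
Indeed b₁ + b₂ - b₃ - 3b₄ = 0.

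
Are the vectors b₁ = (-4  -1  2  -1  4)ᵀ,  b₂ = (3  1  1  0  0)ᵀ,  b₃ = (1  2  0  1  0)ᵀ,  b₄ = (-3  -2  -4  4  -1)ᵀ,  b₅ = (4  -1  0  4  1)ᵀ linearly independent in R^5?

linearly independent

Form the 5×5 matrix with these as columns; its determinant is -40.
A nonzero determinant means the columns are linearly independent.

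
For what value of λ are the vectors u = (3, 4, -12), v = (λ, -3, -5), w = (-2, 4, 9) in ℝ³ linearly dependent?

λ = 13/12

Place the vectors as rows of a 3×3 matrix; dependence ⇔ determinant zero.
The determinant works out to 91 - 84*λ.
Solving 91 - 84*λ = 0 yields λ = 13/12.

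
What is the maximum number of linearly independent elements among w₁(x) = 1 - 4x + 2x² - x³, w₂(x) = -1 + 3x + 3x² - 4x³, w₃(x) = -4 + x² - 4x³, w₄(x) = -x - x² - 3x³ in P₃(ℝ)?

4

Pass to coordinate vectors with respect to the basis {1, x, …, x³}.
Put the 4×4 matrix [w₁|w₂|w₃|w₄] into echelon form.
Exactly 4 pivots survive; hence the rank is 4.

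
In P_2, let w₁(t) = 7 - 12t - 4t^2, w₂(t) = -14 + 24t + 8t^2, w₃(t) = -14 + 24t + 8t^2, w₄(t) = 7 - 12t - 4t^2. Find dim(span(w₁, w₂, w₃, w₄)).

1

Pass to coordinate vectors with respect to the basis {1, t, t^2}.
Apply Gaussian elimination to the matrix whose rows are w₁, w₂, w₃, w₄.
The echelon form has 1 nonzero row, so the rank is 1.
(With 4 elements in a 3-dimensional space the rank is at most 3.)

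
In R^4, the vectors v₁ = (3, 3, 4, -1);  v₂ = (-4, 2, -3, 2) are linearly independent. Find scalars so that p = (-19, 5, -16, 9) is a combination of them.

p = -v₁ + 4v₂

Set up the augmented matrix [v₁ | v₂ | p] and row-reduce.
Row-reducing the augmented matrix gives the unique coefficients (c₁, c₂) = (-1, 4).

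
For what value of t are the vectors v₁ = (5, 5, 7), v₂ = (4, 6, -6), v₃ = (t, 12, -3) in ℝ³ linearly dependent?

t = 37/4

Place the vectors as rows of a 3×3 matrix; dependence ⇔ determinant zero.
The determinant works out to 666 - 72*t.
Solving 666 - 72*t = 0 yields t = 37/4.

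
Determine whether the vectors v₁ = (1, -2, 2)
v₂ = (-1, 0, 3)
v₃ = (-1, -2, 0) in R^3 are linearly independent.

The matrix [v₁|v₂|v₃] has determinant 16.
A nonzero determinant means the columns are linearly independent.

linearly independent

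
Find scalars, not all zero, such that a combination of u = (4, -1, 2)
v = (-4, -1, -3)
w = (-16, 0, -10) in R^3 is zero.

2u - 2v + w = 0

Set up α₁u + … + α₃w = 0 and solve the homogeneous system.
A generator of the null space is (2, -2, 1).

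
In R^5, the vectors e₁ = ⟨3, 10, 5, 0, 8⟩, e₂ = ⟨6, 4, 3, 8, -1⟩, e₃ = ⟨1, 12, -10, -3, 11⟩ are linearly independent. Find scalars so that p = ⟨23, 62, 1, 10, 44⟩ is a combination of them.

Since e₁, e₂, e₃ are independent, the coefficients expressing p are uniquely determined by a linear system.
Row-reducing the augmented matrix gives the unique coefficients (α₁, α₂, α₃) = (3, 2, 2).

p = 3e₁ + 2e₂ + 2e₃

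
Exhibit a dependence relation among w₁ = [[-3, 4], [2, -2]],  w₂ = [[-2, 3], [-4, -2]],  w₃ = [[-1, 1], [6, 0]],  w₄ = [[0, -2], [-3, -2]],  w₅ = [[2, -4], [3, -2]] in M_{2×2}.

Pass to coordinate vectors relative to the basis {E₁₁, E₁₂, E₂₁, E₂₂}.
Set up α₁w₁ + … + α₅w₅ = 0 and solve the homogeneous system.
One solution (up to scaling) is (1, -1, -1, 0, 0).

w₁ - w₂ - w₃ = 0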